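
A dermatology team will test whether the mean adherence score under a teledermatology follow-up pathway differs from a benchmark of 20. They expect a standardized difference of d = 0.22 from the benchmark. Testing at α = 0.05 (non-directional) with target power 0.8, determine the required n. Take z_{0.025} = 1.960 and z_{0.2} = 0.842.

For a one-sample test: n = ((z_{α/2} + z_β) / d)².
z_{α/2} + z_β = 1.960 + 0.842 = 2.802.
n = (2.802 / 0.22)² = 12.736² = 162.21.
Round up.

n = 163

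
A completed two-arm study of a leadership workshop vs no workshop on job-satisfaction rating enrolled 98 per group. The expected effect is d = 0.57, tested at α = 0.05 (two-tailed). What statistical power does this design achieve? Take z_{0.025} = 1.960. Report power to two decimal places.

For two equal groups, power = Φ(d·√(n/2) − z_{α/2}).
d·√(n/2) = 0.57 × √(98/2) = 0.57 × 7.000 = 3.990.
z_β = 3.990 − 1.960 = 2.030.
Power = Φ(2.030) = 0.979.

power ≈ 0.98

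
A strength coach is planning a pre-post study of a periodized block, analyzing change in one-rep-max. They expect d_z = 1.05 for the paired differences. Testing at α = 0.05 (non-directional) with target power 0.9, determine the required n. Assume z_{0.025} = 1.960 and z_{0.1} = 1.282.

n = 10 pairs

For a paired (one-sample on differences) test: n = ((z_{α/2} + z_β) / d)².
z_{α/2} + z_β = 1.960 + 1.282 = 3.242.
n = (3.242 / 1.05)² = 3.088² = 9.53.
Round up.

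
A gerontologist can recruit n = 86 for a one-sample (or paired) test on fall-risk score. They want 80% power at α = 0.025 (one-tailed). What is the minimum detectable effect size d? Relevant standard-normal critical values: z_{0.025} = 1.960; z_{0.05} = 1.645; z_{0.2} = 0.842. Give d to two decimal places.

For a single sample (or paired design) of n = 86: d_min = (z_{α} + z_β)/√n.
z-sum = 1.960 + 0.842 = 2.802.
d_min = 2.802 / √86 = 2.802 / 9.274 = 0.302.

d_min ≈ 0.30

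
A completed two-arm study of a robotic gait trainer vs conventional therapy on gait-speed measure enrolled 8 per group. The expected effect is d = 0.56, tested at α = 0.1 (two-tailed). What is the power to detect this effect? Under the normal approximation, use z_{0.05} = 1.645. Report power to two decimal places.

For two equal groups, power = Φ(d·√(n/2) − z_{α/2}).
d·√(n/2) = 0.56 × √(8/2) = 0.56 × 2.000 = 1.120.
z_β = 1.120 − 1.645 = -0.525.
Power = Φ(-0.525) = 0.300.

power ≈ 0.30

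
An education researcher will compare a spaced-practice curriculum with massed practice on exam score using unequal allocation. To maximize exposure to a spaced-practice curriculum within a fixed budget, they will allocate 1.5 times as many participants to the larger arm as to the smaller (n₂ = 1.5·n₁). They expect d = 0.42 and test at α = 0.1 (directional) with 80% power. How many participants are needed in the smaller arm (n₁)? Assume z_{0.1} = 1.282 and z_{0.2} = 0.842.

With allocation ratio k = n₂/n₁ = 1.5, Var(x̄₁−x̄₂) = σ²(1/n₁ + 1/(k·n₁)) = σ²·(k+1)/(k·n₁).
So n₁ = (1 + 1/k)·((z_{α} + z_β)/d)² = 1.667 × (2.124/0.42)².
n₁ = 1.667 × 25.57 = 42.6.
Round up: n₁ = 43, giving n₂ = ⌈1.5 × 43⌉ = ⌈64.5⌉ = 65.

n₁ = 43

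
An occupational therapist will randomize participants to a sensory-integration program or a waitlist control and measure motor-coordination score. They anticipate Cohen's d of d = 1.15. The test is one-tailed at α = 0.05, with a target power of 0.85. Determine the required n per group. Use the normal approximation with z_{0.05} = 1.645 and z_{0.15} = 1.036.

For two independent groups with equal n: n = 2·((z_{α} + z_β) / d)².
z_{α} + z_β = 1.645 + 1.036 = 2.681.
n = 2 × (2.681 / 1.15)² = 2 × 2.331² = 2 × 5.43 = 10.9.
Round up to the next whole participant.

n = 11 per group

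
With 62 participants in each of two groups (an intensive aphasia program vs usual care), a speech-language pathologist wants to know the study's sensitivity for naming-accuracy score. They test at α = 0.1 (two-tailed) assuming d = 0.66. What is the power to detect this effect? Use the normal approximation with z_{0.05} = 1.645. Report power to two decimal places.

For two equal groups, power = Φ(d·√(n/2) − z_{α/2}).
d·√(n/2) = 0.66 × √(62/2) = 0.66 × 5.568 = 3.675.
z_β = 3.675 − 1.645 = 2.030.
Power = Φ(2.030) = 0.979.

power ≈ 0.98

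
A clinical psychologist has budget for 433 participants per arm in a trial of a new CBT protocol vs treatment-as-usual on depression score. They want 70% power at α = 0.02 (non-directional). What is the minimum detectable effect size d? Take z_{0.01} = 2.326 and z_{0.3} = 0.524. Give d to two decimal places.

For two independent groups of n = 433 each: d_min = (z_{α/2} + z_β)·√(2/n).
z-sum = 2.326 + 0.524 = 2.850.
d_min = 2.850 × √(2/433) = 2.850 × 0.0680 = 0.194.

d_min ≈ 0.19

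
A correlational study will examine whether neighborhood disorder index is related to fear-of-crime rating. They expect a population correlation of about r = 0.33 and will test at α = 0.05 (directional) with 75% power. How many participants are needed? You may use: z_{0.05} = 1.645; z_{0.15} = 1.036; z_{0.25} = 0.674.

Fisher's z: C = ½·ln((1+r)/(1−r)) = ½·ln(1.9851) = 0.3428.
n = ((z_{α} + z_β)/C)² + 3.
(1.645 + 0.674) / 0.3428 = 2.319 / 0.3428 = 6.765.
n = 6.765² + 3 = 45.76 + 3 = 48.8.
Round up.

n = 49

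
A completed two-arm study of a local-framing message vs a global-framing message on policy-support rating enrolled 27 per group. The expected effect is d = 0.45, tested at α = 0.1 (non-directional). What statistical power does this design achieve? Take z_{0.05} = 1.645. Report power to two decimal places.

For two equal groups, power = Φ(d·√(n/2) − z_{α/2}).
d·√(n/2) = 0.45 × √(27/2) = 0.45 × 3.674 = 1.653.
z_β = 1.653 − 1.645 = 0.008.
Power = Φ(0.008) = 0.503.

power ≈ 0.50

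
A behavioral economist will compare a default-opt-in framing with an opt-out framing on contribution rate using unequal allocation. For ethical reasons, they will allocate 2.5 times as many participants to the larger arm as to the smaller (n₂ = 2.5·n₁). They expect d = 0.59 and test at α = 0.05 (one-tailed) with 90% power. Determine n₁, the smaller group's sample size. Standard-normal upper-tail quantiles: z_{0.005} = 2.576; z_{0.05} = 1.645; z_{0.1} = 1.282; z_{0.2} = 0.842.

n₁ = 35

With allocation ratio k = n₂/n₁ = 2.5, Var(x̄₁−x̄₂) = σ²(1/n₁ + 1/(k·n₁)) = σ²·(k+1)/(k·n₁).
So n₁ = (1 + 1/k)·((z_{α} + z_β)/d)² = 1.400 × (2.927/0.59)².
n₁ = 1.400 × 24.61 = 34.5.
Round up: n₁ = 35, giving n₂ = ⌈2.5 × 35⌉ = ⌈87.5⌉ = 88.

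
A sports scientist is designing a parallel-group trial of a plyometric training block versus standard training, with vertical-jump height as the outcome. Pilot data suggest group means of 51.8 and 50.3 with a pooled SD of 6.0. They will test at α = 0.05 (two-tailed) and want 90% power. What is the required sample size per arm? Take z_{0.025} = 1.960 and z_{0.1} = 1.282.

Cohen's d = |M₁ − M₂| / SD_pooled = |51.8 − 50.3| / 6.0 = 1.5 / 6.0 = 0.250.
For two independent groups with equal n: n = 2·((z_{α/2} + z_β) / d)².
z_{α/2} + z_β = 1.960 + 1.282 = 3.242.
n = 2 × (3.242 / 0.250)² = 2 × 12.968² = 2 × 168.17 = 336.3.
Round up to the next whole participant.

n = 337 per group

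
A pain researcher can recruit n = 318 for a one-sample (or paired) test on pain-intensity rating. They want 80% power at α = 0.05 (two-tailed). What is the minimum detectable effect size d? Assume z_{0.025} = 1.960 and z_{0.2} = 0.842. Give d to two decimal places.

For a single sample (or paired design) of n = 318: d_min = (z_{α/2} + z_β)/√n.
z-sum = 1.960 + 0.842 = 2.802.
d_min = 2.802 / √318 = 2.802 / 17.833 = 0.157.

d_min ≈ 0.16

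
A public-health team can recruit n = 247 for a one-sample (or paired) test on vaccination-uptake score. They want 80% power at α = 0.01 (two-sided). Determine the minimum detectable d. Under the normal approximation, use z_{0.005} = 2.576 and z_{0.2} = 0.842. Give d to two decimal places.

d_min ≈ 0.22

For a single sample (or paired design) of n = 247: d_min = (z_{α/2} + z_β)/√n.
z-sum = 2.576 + 0.842 = 3.418.
d_min = 3.418 / √247 = 3.418 / 15.716 = 0.217.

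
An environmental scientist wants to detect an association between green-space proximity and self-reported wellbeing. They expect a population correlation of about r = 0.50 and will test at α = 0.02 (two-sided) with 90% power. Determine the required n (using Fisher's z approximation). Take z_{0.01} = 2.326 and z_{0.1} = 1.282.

Fisher's z: C = ½·ln((1+r)/(1−r)) = ½·ln(3.0000) = 0.5493.
n = ((z_{α/2} + z_β)/C)² + 3.
(2.326 + 1.282) / 0.5493 = 3.608 / 0.5493 = 6.568.
n = 6.568² + 3 = 43.14 + 3 = 46.1.
Round up.

n = 47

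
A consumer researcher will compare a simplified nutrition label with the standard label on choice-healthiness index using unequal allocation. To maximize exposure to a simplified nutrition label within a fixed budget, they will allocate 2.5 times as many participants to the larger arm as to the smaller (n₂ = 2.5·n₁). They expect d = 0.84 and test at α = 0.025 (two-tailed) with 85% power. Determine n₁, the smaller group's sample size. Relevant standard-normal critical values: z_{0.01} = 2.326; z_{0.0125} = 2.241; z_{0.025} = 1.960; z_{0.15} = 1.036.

With allocation ratio k = n₂/n₁ = 2.5, Var(x̄₁−x̄₂) = σ²(1/n₁ + 1/(k·n₁)) = σ²·(k+1)/(k·n₁).
So n₁ = (1 + 1/k)·((z_{α/2} + z_β)/d)² = 1.400 × (3.277/0.84)².
n₁ = 1.400 × 15.22 = 21.3.
Round up: n₁ = 22, giving n₂ = 2.5 × 22 = 55.

n₁ = 22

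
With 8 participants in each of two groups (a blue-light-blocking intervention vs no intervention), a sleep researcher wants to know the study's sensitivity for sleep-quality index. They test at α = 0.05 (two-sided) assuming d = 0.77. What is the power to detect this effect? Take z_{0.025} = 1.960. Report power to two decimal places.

For two equal groups, power = Φ(d·√(n/2) − z_{α/2}).
d·√(n/2) = 0.77 × √(8/2) = 0.77 × 2.000 = 1.540.
z_β = 1.540 − 1.960 = -0.420.
Power = Φ(-0.420) = 0.337.

power ≈ 0.34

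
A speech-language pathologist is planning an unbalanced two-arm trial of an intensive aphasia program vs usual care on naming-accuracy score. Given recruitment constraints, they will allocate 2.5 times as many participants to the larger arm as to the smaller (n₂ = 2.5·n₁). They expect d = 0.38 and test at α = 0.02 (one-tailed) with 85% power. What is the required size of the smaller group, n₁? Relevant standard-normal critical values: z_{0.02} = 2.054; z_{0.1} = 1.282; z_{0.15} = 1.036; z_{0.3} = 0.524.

n₁ = 93

With allocation ratio k = n₂/n₁ = 2.5, Var(x̄₁−x̄₂) = σ²(1/n₁ + 1/(k·n₁)) = σ²·(k+1)/(k·n₁).
So n₁ = (1 + 1/k)·((z_{α} + z_β)/d)² = 1.400 × (3.090/0.38)².
n₁ = 1.400 × 66.12 = 92.6.
Round up: n₁ = 93, giving n₂ = ⌈2.5 × 93⌉ = ⌈232.5⌉ = 233.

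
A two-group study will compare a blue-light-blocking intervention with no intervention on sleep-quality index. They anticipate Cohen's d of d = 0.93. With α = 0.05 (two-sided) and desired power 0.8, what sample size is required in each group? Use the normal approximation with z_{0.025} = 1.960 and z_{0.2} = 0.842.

For two independent groups with equal n: n = 2·((z_{α/2} + z_β) / d)².
z_{α/2} + z_β = 1.960 + 0.842 = 2.802.
n = 2 × (2.802 / 0.93)² = 2 × 3.013² = 2 × 9.08 = 18.2.
Round up to the next whole participant.

n = 19 per group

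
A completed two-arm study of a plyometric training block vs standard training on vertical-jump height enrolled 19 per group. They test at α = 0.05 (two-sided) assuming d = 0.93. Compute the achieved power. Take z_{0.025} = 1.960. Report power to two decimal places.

power ≈ 0.82

For two equal groups, power = Φ(d·√(n/2) − z_{α/2}).
d·√(n/2) = 0.93 × √(19/2) = 0.93 × 3.082 = 2.866.
z_β = 2.866 − 1.960 = 0.906.
Power = Φ(0.906) = 0.818.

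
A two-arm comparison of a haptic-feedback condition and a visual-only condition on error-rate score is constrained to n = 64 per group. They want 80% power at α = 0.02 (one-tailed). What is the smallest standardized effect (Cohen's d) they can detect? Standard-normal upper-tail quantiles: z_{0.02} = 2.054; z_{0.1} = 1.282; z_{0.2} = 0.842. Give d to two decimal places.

For two independent groups of n = 64 each: d_min = (z_{α} + z_β)·√(2/n).
z-sum = 2.054 + 0.842 = 2.896.
d_min = 2.896 × √(2/64) = 2.896 × 0.1768 = 0.512.

d_min ≈ 0.51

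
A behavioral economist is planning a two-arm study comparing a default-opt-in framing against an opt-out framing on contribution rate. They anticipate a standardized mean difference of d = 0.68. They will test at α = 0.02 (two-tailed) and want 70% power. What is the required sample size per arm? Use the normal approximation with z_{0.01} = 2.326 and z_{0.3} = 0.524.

For two independent groups with equal n: n = 2·((z_{α/2} + z_β) / d)².
z_{α/2} + z_β = 2.326 + 0.524 = 2.850.
n = 2 × (2.850 / 0.68)² = 2 × 4.191² = 2 × 17.57 = 35.1.
Round up to the next whole participant.

n = 36 per group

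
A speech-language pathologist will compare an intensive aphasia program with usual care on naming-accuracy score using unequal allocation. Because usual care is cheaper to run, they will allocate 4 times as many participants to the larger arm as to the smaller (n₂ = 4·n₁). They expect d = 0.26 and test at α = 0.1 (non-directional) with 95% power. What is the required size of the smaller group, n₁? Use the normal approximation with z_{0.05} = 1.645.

With allocation ratio k = n₂/n₁ = 4, Var(x̄₁−x̄₂) = σ²(1/n₁ + 1/(k·n₁)) = σ²·(k+1)/(k·n₁).
So n₁ = (1 + 1/k)·((z_{α/2} + z_β)/d)² = 1.250 × (3.290/0.26)².
n₁ = 1.250 × 160.12 = 200.1.
Round up: n₁ = 201, giving n₂ = 4 × 201 = 804.

n₁ = 201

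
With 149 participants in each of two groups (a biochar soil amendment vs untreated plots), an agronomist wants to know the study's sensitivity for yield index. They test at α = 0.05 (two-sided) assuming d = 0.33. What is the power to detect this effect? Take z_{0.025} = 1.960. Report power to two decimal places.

power ≈ 0.81

For two equal groups, power = Φ(d·√(n/2) − z_{α/2}).
d·√(n/2) = 0.33 × √(149/2) = 0.33 × 8.631 = 2.848.
z_β = 2.848 − 1.960 = 0.888.
Power = Φ(0.888) = 0.813.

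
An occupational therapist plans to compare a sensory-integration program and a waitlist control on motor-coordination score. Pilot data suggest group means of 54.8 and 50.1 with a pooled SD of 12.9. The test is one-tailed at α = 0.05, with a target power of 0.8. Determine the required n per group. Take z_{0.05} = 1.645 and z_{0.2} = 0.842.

n = 94 per group

Cohen's d = |M₁ − M₂| / SD_pooled = |54.8 − 50.1| / 12.9 = 4.7 / 12.9 = 0.364.
For two independent groups with equal n: n = 2·((z_{α} + z_β) / d)².
z_{α} + z_β = 1.645 + 0.842 = 2.487.
n = 2 × (2.487 / 0.364)² = 2 × 6.832² = 2 × 46.68 = 93.4.
Round up to the next whole participant.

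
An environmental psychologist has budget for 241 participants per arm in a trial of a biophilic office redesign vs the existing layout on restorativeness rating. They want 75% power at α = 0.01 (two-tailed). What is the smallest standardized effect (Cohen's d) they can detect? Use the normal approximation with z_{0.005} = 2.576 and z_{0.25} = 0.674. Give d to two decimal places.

d_min ≈ 0.30

For two independent groups of n = 241 each: d_min = (z_{α/2} + z_β)·√(2/n).
z-sum = 2.576 + 0.674 = 3.250.
d_min = 3.250 × √(2/241) = 3.250 × 0.0911 = 0.296.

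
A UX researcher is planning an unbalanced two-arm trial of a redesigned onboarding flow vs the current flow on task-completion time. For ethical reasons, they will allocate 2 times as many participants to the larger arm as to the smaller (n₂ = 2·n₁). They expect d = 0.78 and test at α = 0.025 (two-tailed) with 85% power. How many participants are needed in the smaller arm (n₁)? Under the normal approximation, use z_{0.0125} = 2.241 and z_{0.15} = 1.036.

n₁ = 27

With allocation ratio k = n₂/n₁ = 2, Var(x̄₁−x̄₂) = σ²(1/n₁ + 1/(k·n₁)) = σ²·(k+1)/(k·n₁).
So n₁ = (1 + 1/k)·((z_{α/2} + z_β)/d)² = 1.500 × (3.277/0.78)².
n₁ = 1.500 × 17.65 = 26.5.
Round up: n₁ = 27, giving n₂ = 2 × 27 = 54.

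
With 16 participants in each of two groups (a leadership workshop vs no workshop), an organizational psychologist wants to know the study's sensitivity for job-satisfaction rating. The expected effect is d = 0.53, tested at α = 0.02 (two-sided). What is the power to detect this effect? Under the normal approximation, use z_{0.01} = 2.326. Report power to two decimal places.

For two equal groups, power = Φ(d·√(n/2) − z_{α/2}).
d·√(n/2) = 0.53 × √(16/2) = 0.53 × 2.828 = 1.499.
z_β = 1.499 − 2.326 = -0.827.
Power = Φ(-0.827) = 0.204.

power ≈ 0.20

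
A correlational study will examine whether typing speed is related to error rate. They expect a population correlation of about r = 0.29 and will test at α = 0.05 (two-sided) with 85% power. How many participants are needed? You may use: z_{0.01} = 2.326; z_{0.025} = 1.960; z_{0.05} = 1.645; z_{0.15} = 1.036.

n = 104

Fisher's z: C = ½·ln((1+r)/(1−r)) = ½·ln(1.8169) = 0.2986.
n = ((z_{α/2} + z_β)/C)² + 3.
(1.960 + 1.036) / 0.2986 = 2.996 / 0.2986 = 10.033.
n = 10.033² + 3 = 100.67 + 3 = 103.7.
Round up.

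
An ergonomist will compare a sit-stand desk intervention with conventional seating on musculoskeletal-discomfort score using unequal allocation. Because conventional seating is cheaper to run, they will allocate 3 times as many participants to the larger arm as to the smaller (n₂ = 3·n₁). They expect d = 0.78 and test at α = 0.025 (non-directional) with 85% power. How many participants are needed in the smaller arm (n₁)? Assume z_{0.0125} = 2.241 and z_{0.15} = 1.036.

With allocation ratio k = n₂/n₁ = 3, Var(x̄₁−x̄₂) = σ²(1/n₁ + 1/(k·n₁)) = σ²·(k+1)/(k·n₁).
So n₁ = (1 + 1/k)·((z_{α/2} + z_β)/d)² = 1.333 × (3.277/0.78)².
n₁ = 1.333 × 17.65 = 23.5.
Round up: n₁ = 24, giving n₂ = 3 × 24 = 72.

n₁ = 24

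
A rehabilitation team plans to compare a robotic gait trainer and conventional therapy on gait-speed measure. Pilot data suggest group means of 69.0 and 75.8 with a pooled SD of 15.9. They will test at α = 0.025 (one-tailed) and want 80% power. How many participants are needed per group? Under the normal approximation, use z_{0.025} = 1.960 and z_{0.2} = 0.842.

Cohen's d = |M₁ − M₂| / SD_pooled = |69.0 − 75.8| / 15.9 = 6.8 / 15.9 = 0.428.
For two independent groups with equal n: n = 2·((z_{α} + z_β) / d)².
z_{α} + z_β = 1.960 + 0.842 = 2.802.
n = 2 × (2.802 / 0.428)² = 2 × 6.547² = 2 × 42.86 = 85.7.
Round up to the next whole participant.

n = 86 per group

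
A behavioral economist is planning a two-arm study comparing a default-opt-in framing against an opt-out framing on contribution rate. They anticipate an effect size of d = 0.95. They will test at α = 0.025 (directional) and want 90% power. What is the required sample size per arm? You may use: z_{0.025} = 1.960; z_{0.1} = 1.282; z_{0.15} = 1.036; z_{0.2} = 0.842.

For two independent groups with equal n: n = 2·((z_{α} + z_β) / d)².
z_{α} + z_β = 1.960 + 1.282 = 3.242.
n = 2 × (3.242 / 0.95)² = 2 × 3.413² = 2 × 11.65 = 23.3.
Round up to the next whole participant.

n = 24 per group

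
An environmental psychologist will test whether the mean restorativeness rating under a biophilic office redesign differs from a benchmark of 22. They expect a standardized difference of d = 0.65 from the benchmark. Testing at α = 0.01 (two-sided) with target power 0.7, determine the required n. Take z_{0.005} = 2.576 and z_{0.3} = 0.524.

n = 23

For a one-sample test: n = ((z_{α/2} + z_β) / d)².
z_{α/2} + z_β = 2.576 + 0.524 = 3.100.
n = (3.100 / 0.65)² = 4.769² = 22.75.
Round up.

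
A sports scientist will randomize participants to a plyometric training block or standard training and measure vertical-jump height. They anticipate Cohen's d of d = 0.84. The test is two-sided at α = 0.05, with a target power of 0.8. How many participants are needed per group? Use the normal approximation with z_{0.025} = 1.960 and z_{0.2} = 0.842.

n = 23 per group

For two independent groups with equal n: n = 2·((z_{α/2} + z_β) / d)².
z_{α/2} + z_β = 1.960 + 0.842 = 2.802.
n = 2 × (2.802 / 0.84)² = 2 × 3.336² = 2 × 11.13 = 22.3.
Round up to the next whole participant.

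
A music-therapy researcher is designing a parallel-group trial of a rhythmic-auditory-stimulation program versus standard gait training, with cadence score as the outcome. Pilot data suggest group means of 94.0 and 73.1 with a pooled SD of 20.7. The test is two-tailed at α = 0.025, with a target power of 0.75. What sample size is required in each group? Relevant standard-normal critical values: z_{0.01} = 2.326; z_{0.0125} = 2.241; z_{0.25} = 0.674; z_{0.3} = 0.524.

n = 17 per group

Cohen's d = |M₁ − M₂| / SD_pooled = |94.0 − 73.1| / 20.7 = 20.9 / 20.7 = 1.010.
For two independent groups with equal n: n = 2·((z_{α/2} + z_β) / d)².
z_{α/2} + z_β = 2.241 + 0.674 = 2.915.
n = 2 × (2.915 / 1.010)² = 2 × 2.886² = 2 × 8.33 = 16.7.
Round up to the next whole participant.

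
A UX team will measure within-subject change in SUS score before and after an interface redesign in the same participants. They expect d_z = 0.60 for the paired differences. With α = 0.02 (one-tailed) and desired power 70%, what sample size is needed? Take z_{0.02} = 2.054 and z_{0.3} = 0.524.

n = 19 pairs

For a paired (one-sample on differences) test: n = ((z_{α} + z_β) / d)².
z_{α} + z_β = 2.054 + 0.524 = 2.578.
n = (2.578 / 0.60)² = 4.297² = 18.46.
Round up.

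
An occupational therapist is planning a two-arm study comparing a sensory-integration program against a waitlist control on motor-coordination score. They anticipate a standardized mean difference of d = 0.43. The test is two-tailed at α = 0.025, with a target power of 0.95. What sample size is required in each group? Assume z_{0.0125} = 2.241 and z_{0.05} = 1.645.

For two independent groups with equal n: n = 2·((z_{α/2} + z_β) / d)².
z_{α/2} + z_β = 2.241 + 1.645 = 3.886.
n = 2 × (3.886 / 0.43)² = 2 × 9.037² = 2 × 81.67 = 163.3.
Round up to the next whole participant.

n = 164 per group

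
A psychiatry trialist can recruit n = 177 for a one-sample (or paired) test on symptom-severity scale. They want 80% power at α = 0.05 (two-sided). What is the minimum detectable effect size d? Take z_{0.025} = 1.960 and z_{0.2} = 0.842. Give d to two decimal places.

For a single sample (or paired design) of n = 177: d_min = (z_{α/2} + z_β)/√n.
z-sum = 1.960 + 0.842 = 2.802.
d_min = 2.802 / √177 = 2.802 / 13.304 = 0.211.

d_min ≈ 0.21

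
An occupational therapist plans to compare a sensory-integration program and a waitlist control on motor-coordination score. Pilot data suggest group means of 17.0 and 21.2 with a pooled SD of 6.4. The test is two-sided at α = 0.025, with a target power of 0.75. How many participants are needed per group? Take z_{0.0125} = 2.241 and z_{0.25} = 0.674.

n = 40 per group

Cohen's d = |M₁ − M₂| / SD_pooled = |17.0 − 21.2| / 6.4 = 4.2 / 6.4 = 0.656.
For two independent groups with equal n: n = 2·((z_{α/2} + z_β) / d)².
z_{α/2} + z_β = 2.241 + 0.674 = 2.915.
n = 2 × (2.915 / 0.656)² = 2 × 4.444² = 2 × 19.75 = 39.5.
Round up to the next whole participant.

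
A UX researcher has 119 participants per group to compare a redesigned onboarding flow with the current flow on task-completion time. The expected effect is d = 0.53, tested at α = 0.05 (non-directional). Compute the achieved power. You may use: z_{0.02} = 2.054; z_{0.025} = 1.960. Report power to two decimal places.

For two equal groups, power = Φ(d·√(n/2) − z_{α/2}).
d·√(n/2) = 0.53 × √(119/2) = 0.53 × 7.714 = 4.088.
z_β = 4.088 − 1.960 = 2.128.
Power = Φ(2.128) = 0.983.

power ≈ 0.98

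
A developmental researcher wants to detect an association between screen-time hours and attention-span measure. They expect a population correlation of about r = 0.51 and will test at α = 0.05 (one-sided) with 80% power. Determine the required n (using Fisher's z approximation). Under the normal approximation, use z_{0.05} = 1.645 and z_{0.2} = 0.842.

n = 23

Fisher's z: C = ½·ln((1+r)/(1−r)) = ½·ln(3.0816) = 0.5627.
n = ((z_{α} + z_β)/C)² + 3.
(1.645 + 0.842) / 0.5627 = 2.487 / 0.5627 = 4.420.
n = 4.420² + 3 = 19.53 + 3 = 22.5.
Round up.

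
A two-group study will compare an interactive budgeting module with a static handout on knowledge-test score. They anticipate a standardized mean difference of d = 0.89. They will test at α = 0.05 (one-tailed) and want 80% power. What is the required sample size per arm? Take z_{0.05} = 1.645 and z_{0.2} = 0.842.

n = 16 per group

For two independent groups with equal n: n = 2·((z_{α} + z_β) / d)².
z_{α} + z_β = 1.645 + 0.842 = 2.487.
n = 2 × (2.487 / 0.89)² = 2 × 2.794² = 2 × 7.81 = 15.6.
Round up to the next whole participant.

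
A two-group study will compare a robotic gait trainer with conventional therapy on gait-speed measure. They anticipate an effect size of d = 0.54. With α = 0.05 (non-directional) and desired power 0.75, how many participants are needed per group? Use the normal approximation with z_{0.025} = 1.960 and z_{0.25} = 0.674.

n = 48 per group

For two independent groups with equal n: n = 2·((z_{α/2} + z_β) / d)².
z_{α/2} + z_β = 1.960 + 0.674 = 2.634.
n = 2 × (2.634 / 0.54)² = 2 × 4.878² = 2 × 23.79 = 47.6.
Round up to the next whole participant.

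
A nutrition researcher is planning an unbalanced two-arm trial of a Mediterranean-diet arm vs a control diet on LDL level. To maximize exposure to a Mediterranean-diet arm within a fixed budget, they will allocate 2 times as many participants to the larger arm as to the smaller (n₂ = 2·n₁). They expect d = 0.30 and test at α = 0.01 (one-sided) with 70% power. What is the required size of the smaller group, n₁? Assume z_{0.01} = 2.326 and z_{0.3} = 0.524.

With allocation ratio k = n₂/n₁ = 2, Var(x̄₁−x̄₂) = σ²(1/n₁ + 1/(k·n₁)) = σ²·(k+1)/(k·n₁).
So n₁ = (1 + 1/k)·((z_{α} + z_β)/d)² = 1.500 × (2.850/0.30)².
n₁ = 1.500 × 90.25 = 135.4.
Round up: n₁ = 136, giving n₂ = 2 × 136 = 272.

n₁ = 136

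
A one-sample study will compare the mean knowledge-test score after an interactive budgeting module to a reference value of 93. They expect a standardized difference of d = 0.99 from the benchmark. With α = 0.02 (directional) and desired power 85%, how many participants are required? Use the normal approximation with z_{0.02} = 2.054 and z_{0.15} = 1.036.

For a one-sample test: n = ((z_{α} + z_β) / d)².
z_{α} + z_β = 2.054 + 1.036 = 3.090.
n = (3.090 / 0.99)² = 3.121² = 9.74.
Round up.

n = 10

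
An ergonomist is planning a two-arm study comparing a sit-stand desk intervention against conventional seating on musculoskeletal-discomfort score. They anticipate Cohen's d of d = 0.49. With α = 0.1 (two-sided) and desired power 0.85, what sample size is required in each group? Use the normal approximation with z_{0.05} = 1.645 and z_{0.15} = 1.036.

For two independent groups with equal n: n = 2·((z_{α/2} + z_β) / d)².
z_{α/2} + z_β = 1.645 + 1.036 = 2.681.
n = 2 × (2.681 / 0.49)² = 2 × 5.471² = 2 × 29.94 = 59.9.
Round up to the next whole participant.

n = 60 per group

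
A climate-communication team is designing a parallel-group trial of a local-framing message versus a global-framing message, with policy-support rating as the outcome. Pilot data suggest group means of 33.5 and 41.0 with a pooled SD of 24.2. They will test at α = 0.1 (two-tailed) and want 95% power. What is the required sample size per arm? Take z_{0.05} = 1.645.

Cohen's d = |M₁ − M₂| / SD_pooled = |33.5 − 41.0| / 24.2 = 7.5 / 24.2 = 0.310.
For two independent groups with equal n: n = 2·((z_{α/2} + z_β) / d)².
z_{α/2} + z_β = 1.645 + 1.645 = 3.290.
n = 2 × (3.290 / 0.310)² = 2 × 10.613² = 2 × 112.63 = 225.3.
Round up to the next whole participant.

n = 226 per group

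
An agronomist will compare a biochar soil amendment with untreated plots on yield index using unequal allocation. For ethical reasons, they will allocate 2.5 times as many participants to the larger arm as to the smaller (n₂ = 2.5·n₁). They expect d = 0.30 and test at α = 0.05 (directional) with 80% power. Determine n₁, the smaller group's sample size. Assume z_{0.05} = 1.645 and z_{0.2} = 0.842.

n₁ = 97

With allocation ratio k = n₂/n₁ = 2.5, Var(x̄₁−x̄₂) = σ²(1/n₁ + 1/(k·n₁)) = σ²·(k+1)/(k·n₁).
So n₁ = (1 + 1/k)·((z_{α} + z_β)/d)² = 1.400 × (2.487/0.30)².
n₁ = 1.400 × 68.72 = 96.2.
Round up: n₁ = 97, giving n₂ = ⌈2.5 × 97⌉ = ⌈242.5⌉ = 243.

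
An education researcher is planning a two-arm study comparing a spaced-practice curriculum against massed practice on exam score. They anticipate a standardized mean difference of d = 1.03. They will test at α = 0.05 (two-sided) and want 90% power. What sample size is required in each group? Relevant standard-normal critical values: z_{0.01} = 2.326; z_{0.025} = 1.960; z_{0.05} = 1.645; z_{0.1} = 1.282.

For two independent groups with equal n: n = 2·((z_{α/2} + z_β) / d)².
z_{α/2} + z_β = 1.960 + 1.282 = 3.242.
n = 2 × (3.242 / 1.03)² = 2 × 3.148² = 2 × 9.91 = 19.8.
Round up to the next whole participant.

n = 20 per group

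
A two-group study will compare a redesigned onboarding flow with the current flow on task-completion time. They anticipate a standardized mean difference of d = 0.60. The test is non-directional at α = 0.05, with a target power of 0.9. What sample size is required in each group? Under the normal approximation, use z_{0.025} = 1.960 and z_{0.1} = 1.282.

n = 59 per group

For two independent groups with equal n: n = 2·((z_{α/2} + z_β) / d)².
z_{α/2} + z_β = 1.960 + 1.282 = 3.242.
n = 2 × (3.242 / 0.60)² = 2 × 5.403² = 2 × 29.20 = 58.4.
Round up to the next whole participant.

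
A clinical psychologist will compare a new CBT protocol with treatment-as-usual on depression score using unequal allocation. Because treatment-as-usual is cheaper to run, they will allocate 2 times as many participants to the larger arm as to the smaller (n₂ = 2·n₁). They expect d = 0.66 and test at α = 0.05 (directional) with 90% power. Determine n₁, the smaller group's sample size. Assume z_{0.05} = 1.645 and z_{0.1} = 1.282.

n₁ = 30

With allocation ratio k = n₂/n₁ = 2, Var(x̄₁−x̄₂) = σ²(1/n₁ + 1/(k·n₁)) = σ²·(k+1)/(k·n₁).
So n₁ = (1 + 1/k)·((z_{α} + z_β)/d)² = 1.500 × (2.927/0.66)².
n₁ = 1.500 × 19.67 = 29.5.
Round up: n₁ = 30, giving n₂ = 2 × 30 = 60.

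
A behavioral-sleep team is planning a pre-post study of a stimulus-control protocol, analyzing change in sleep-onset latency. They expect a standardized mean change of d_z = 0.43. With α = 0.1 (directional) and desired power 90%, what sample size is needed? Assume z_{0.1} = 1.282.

n = 36 pairs

For a paired (one-sample on differences) test: n = ((z_{α} + z_β) / d)².
z_{α} + z_β = 1.282 + 1.282 = 2.564.
n = (2.564 / 0.43)² = 5.963² = 35.55.
Round up.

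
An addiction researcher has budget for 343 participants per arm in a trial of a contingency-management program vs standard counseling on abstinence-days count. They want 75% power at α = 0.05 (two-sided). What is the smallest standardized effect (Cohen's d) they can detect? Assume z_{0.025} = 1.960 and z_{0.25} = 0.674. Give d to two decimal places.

For two independent groups of n = 343 each: d_min = (z_{α/2} + z_β)·√(2/n).
z-sum = 1.960 + 0.674 = 2.634.
d_min = 2.634 × √(2/343) = 2.634 × 0.0764 = 0.201.

d_min ≈ 0.20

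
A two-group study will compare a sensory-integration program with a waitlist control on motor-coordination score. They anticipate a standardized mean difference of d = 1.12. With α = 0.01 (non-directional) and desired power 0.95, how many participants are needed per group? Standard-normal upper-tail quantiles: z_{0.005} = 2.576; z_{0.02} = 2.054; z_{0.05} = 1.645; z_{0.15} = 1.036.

For two independent groups with equal n: n = 2·((z_{α/2} + z_β) / d)².
z_{α/2} + z_β = 2.576 + 1.645 = 4.221.
n = 2 × (4.221 / 1.12)² = 2 × 3.769² = 2 × 14.20 = 28.4.
Round up to the next whole participant.

n = 29 per group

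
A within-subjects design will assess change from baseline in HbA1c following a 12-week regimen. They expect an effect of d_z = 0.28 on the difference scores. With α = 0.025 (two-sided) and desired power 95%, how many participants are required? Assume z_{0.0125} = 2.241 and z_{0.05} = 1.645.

For a paired (one-sample on differences) test: n = ((z_{α/2} + z_β) / d)².
z_{α/2} + z_β = 2.241 + 1.645 = 3.886.
n = (3.886 / 0.28)² = 13.879² = 192.61.
Round up.

n = 193 pairs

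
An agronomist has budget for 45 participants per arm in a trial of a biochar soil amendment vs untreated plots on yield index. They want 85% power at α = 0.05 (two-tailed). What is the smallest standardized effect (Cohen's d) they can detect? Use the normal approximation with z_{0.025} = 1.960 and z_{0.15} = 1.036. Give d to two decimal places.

d_min ≈ 0.63

For two independent groups of n = 45 each: d_min = (z_{α/2} + z_β)·√(2/n).
z-sum = 1.960 + 1.036 = 2.996.
d_min = 2.996 × √(2/45) = 2.996 × 0.2108 = 0.632.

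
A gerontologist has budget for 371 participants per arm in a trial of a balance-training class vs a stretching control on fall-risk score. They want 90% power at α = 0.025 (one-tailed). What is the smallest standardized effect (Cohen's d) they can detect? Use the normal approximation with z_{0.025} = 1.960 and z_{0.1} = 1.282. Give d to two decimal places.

d_min ≈ 0.24

For two independent groups of n = 371 each: d_min = (z_{α} + z_β)·√(2/n).
z-sum = 1.960 + 1.282 = 3.242.
d_min = 3.242 × √(2/371) = 3.242 × 0.0734 = 0.238.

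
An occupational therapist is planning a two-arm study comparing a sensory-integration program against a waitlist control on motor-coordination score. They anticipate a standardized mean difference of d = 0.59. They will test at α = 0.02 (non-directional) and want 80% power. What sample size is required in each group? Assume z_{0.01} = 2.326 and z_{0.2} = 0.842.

n = 58 per group

For two independent groups with equal n: n = 2·((z_{α/2} + z_β) / d)².
z_{α/2} + z_β = 2.326 + 0.842 = 3.168.
n = 2 × (3.168 / 0.59)² = 2 × 5.369² = 2 × 28.83 = 57.7.
Round up to the next whole participant.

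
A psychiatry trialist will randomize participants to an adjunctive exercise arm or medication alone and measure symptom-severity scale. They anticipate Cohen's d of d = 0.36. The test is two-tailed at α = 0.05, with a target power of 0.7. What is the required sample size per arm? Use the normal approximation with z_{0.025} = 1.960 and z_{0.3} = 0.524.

For two independent groups with equal n: n = 2·((z_{α/2} + z_β) / d)².
z_{α/2} + z_β = 1.960 + 0.524 = 2.484.
n = 2 × (2.484 / 0.36)² = 2 × 6.900² = 2 × 47.61 = 95.2.
Round up to the next whole participant.

n = 96 per group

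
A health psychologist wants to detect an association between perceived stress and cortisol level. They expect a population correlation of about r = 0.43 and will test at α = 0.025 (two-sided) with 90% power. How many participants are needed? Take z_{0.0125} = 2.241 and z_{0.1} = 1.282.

Fisher's z: C = ½·ln((1+r)/(1−r)) = ½·ln(2.5088) = 0.4599.
n = ((z_{α/2} + z_β)/C)² + 3.
(2.241 + 1.282) / 0.4599 = 3.523 / 0.4599 = 7.660.
n = 7.660² + 3 = 58.68 + 3 = 61.7.
Round up.

n = 62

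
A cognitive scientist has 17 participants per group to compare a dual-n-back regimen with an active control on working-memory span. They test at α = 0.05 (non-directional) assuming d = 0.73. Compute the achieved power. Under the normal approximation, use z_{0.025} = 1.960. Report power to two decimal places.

For two equal groups, power = Φ(d·√(n/2) − z_{α/2}).
d·√(n/2) = 0.73 × √(17/2) = 0.73 × 2.915 = 2.128.
z_β = 2.128 − 1.960 = 0.168.
Power = Φ(0.168) = 0.567.

power ≈ 0.57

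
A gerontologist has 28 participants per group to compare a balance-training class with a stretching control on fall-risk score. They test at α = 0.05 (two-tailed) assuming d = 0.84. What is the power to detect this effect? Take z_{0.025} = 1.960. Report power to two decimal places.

power ≈ 0.88

For two equal groups, power = Φ(d·√(n/2) − z_{α/2}).
d·√(n/2) = 0.84 × √(28/2) = 0.84 × 3.742 = 3.143.
z_β = 3.143 − 1.960 = 1.183.
Power = Φ(1.183) = 0.882.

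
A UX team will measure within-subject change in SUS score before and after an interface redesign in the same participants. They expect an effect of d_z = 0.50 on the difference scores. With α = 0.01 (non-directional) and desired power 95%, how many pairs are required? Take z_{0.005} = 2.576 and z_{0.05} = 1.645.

n = 72 pairs

For a paired (one-sample on differences) test: n = ((z_{α/2} + z_β) / d)².
z_{α/2} + z_β = 2.576 + 1.645 = 4.221.
n = (4.221 / 0.50)² = 8.442² = 71.27.
Round up.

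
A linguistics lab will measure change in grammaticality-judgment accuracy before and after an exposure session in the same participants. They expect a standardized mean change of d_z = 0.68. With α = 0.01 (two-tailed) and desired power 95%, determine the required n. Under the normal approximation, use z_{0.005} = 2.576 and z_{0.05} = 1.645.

n = 39 pairs

For a paired (one-sample on differences) test: n = ((z_{α/2} + z_β) / d)².
z_{α/2} + z_β = 2.576 + 1.645 = 4.221.
n = (4.221 / 0.68)² = 6.207² = 38.53.
Round up.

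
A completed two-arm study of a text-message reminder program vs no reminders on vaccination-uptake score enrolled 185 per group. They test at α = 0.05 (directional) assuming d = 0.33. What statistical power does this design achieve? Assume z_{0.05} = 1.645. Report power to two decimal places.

power ≈ 0.94

For two equal groups, power = Φ(d·√(n/2) − z_{α}).
d·√(n/2) = 0.33 × √(185/2) = 0.33 × 9.618 = 3.174.
z_β = 3.174 − 1.645 = 1.529.
Power = Φ(1.529) = 0.937.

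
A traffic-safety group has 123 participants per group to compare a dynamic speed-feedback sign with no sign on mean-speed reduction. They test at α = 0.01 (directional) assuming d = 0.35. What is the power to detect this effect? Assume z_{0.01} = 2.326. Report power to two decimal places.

For two equal groups, power = Φ(d·√(n/2) − z_{α}).
d·√(n/2) = 0.35 × √(123/2) = 0.35 × 7.842 = 2.745.
z_β = 2.745 − 2.326 = 0.419.
Power = Φ(0.419) = 0.662.

power ≈ 0.66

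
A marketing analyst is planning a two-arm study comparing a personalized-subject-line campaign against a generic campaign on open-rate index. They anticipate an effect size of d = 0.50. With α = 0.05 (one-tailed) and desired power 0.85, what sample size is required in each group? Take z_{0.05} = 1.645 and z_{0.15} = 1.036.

For two independent groups with equal n: n = 2·((z_{α} + z_β) / d)².
z_{α} + z_β = 1.645 + 1.036 = 2.681.
n = 2 × (2.681 / 0.50)² = 2 × 5.362² = 2 × 28.75 = 57.5.
Round up to the next whole participant.

n = 58 per group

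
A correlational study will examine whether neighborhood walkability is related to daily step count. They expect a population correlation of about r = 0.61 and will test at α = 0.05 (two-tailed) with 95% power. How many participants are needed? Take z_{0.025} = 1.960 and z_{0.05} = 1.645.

Fisher's z: C = ½·ln((1+r)/(1−r)) = ½·ln(4.1282) = 0.7089.
n = ((z_{α/2} + z_β)/C)² + 3.
(1.960 + 1.645) / 0.7089 = 3.605 / 0.7089 = 5.085.
n = 5.085² + 3 = 25.86 + 3 = 28.9.
Round up.

n = 29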